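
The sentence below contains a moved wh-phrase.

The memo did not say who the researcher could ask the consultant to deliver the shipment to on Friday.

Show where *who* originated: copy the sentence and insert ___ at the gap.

In situ: The researcher could ask the consultant to deliver the shipment to who on Friday.
'who' is the object of the preposition 'to' (recipient of 'deliver'). The gap is right after 'to'.

The memo did not say who the researcher could ask the consultant to deliver the shipment to ___ on Friday.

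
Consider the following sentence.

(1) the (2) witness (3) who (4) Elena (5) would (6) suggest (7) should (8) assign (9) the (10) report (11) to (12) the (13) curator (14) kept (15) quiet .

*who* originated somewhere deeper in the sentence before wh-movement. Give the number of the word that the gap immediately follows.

6

'who' is the subject of the clause embedded under 'suggest'. It moves to the left edge, and the trace sits right after 'suggest':
The witness who Elena would suggest ___ should assign the report to the curator kept quiet.
'suggest' is word 6.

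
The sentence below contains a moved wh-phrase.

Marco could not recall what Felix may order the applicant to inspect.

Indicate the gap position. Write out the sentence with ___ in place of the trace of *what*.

Marco could not recall what Felix may order the applicant to inspect ___.

Before movement: Felix may order the applicant to inspect what.
'what' is the direct object of 'inspect'. The gap is right after 'inspect'.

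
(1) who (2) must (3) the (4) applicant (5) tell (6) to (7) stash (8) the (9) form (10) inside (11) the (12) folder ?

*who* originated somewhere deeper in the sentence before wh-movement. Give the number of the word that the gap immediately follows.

5

Underlying clause: The applicant must tell who to stash the form inside the folder.
The filler 'who' is interpreted as the direct object of 'tell'. It moves to the left edge, and the trace sits right after 'tell':
Who must the applicant tell ___ to stash the form inside the folder?
'tell' is word 5.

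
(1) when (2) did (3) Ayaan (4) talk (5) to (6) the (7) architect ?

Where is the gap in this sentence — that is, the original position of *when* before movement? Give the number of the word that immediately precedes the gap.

7

Before movement: Ayaan did talk to the architect when.
The filler 'when' is interpreted as the temporal adjunct. Wh-movement fronts it, leaving a gap right after 'architect':
When did Ayaan talk to the architect ___?
'architect' is word 7.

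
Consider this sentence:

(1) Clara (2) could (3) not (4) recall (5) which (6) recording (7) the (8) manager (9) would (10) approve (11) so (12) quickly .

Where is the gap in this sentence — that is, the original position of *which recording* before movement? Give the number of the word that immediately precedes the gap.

In situ: The manager would approve which recording so quickly.
'which recording' is the direct object of 'approve'. Wh-movement fronts it, leaving a gap right after 'approve':
Clara could not recall which recording the manager would approve ___ so quickly.
'approve' is word 10.

10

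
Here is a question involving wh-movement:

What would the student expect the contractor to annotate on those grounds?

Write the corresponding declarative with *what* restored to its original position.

'what' functions as the direct object of 'annotate'. Fronting leaves a gap immediately after 'annotate':
What would the student expect the contractor to annotate ___ on those grounds?

The student would expect the contractor to annotate what on those grounds.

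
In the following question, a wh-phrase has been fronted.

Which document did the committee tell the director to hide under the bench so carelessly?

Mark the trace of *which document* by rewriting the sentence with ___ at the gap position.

Which document did the committee tell the director to hide ___ under the bench so carelessly?

In situ: The committee did tell the director to hide which document under the bench so carelessly.
'which document' is the direct object of 'hide'. The gap is right after 'hide'.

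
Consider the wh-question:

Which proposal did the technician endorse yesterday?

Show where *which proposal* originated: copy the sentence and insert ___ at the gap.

Underlying clause: The technician did endorse which proposal yesterday.
'which proposal' is the direct object of 'endorse'. The gap is right after 'endorse'.

Which proposal did the technician endorse ___ yesterday?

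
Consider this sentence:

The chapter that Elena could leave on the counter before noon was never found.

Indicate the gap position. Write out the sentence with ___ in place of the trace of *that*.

The chapter that Elena could leave ___ on the counter before noon was never found.

'that' functions as the direct object of 'leave'. The gap is right after 'leave'.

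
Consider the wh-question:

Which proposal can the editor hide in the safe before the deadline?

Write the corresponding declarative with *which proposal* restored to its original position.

The editor can hide which proposal in the safe before the deadline.

The filler 'which proposal' is interpreted as the direct object of 'hide'. Wh-movement fronts it, leaving a gap right after 'hide':
Which proposal can the editor hide ___ in the safe before the deadline?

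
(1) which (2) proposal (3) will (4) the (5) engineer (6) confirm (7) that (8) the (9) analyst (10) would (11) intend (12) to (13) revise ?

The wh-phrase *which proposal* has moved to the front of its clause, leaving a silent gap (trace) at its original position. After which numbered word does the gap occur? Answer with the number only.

13

In situ: The engineer will confirm that the analyst would intend to revise which proposal.
The filler 'which proposal' is interpreted as the direct object of 'revise'. It moves to the left edge, and the trace sits right after 'revise':
Which proposal will the engineer confirm that the analyst would intend to revise ___?
'revise' is word 13.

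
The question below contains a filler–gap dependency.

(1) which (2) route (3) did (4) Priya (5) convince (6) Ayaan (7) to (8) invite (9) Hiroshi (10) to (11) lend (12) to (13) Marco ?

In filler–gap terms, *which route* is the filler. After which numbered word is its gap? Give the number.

11

Before movement: Priya did convince Ayaan to invite Hiroshi to lend which route to Marco.
'which route' functions as the direct object of 'lend'. It moves to the left edge, and the trace sits right after 'lend':
Which route did Priya convince Ayaan to invite Hiroshi to lend ___ to Marco?
'lend' is word 11.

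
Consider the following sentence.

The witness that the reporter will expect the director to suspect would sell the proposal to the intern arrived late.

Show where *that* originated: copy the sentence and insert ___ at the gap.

The filler 'that' is interpreted as the subject of the clause embedded under 'suspect'. The gap is right after 'suspect'.

The witness that the reporter will expect the director to suspect ___ would sell the proposal to the intern arrived late.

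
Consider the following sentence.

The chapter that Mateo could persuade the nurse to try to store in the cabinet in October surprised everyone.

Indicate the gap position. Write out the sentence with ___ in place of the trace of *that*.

The filler 'that' is interpreted as the direct object of 'store'. The gap is right after 'store'.

The chapter that Mateo could persuade the nurse to try to store ___ in the cabinet in October surprised everyone.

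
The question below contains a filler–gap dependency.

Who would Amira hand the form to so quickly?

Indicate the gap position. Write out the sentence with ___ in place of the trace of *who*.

Underlying clause: Amira would hand the form to who so quickly.
'who' is the object of the preposition 'to' (recipient of 'hand'). The gap is right after 'to'.

Who would Amira hand the form to ___ so quickly?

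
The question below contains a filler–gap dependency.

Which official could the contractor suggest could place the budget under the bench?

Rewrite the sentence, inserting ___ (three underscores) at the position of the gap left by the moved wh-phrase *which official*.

Underlying clause: The contractor could suggest which official could place the budget under the bench.
The filler 'which official' is interpreted as the subject of the clause embedded under 'suggest'. The gap is right after 'suggest'.

Which official could the contractor suggest ___ could place the budget under the bench?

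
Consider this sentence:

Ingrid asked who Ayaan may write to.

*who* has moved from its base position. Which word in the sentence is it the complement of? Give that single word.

In situ: Ayaan may write to who.
The filler 'who' is interpreted as the object of the preposition 'to'. Wh-movement fronts it, leaving a gap right after 'to':
Ingrid asked who Ayaan may write to ___.

to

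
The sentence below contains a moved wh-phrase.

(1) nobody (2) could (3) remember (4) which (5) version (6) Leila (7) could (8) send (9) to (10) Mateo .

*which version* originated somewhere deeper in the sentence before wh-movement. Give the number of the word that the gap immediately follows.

8

Underlying clause: Leila could send which version to Mateo.
'which version' functions as the direct object of 'send'. Fronting leaves a gap immediately after 'send':
Nobody could remember which version Leila could send ___ to Mateo.
'send' is word 8.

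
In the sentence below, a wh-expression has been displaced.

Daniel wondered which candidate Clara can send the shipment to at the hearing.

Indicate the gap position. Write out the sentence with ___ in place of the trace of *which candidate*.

Before movement: Clara can send the shipment to which candidate at the hearing.
'which candidate' functions as the object of the preposition 'to' (recipient of 'send'). The gap is right after 'to'.

Daniel wondered which candidate Clara can send the shipment to ___ at the hearing.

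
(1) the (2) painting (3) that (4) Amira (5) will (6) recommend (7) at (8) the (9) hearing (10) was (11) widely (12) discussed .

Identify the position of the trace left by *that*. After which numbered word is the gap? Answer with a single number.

The filler 'that' is interpreted as the direct object of 'recommend'. Fronting leaves a gap immediately after 'recommend':
The painting that Amira will recommend ___ at the hearing was widely discussed.
'recommend' is word 6.

6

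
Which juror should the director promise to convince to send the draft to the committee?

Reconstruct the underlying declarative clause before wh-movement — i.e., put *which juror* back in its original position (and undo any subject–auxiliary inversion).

'which juror' functions as the direct object of 'convince'. It moves to the left edge, and the trace sits right after 'convince':
Which juror should the director promise to convince ___ to send the draft to the committee?

The director should promise to convince which juror to send the draft to the committee.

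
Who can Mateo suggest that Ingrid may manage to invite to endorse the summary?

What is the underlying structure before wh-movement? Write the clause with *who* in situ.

Mateo can suggest that Ingrid may manage to invite who to endorse the summary.

'who' functions as the direct object of 'invite'. It moves to the left edge, and the trace sits right after 'invite':
Who can Mateo suggest that Ingrid may manage to invite ___ to endorse the summary?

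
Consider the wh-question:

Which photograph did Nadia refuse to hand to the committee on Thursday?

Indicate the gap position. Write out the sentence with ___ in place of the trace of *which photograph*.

Underlying clause: Nadia did refuse to hand which photograph to the committee on Thursday.
'which photograph' is the direct object of 'hand'. The gap is right after 'hand'.

Which photograph did Nadia refuse to hand ___ to the committee on Thursday?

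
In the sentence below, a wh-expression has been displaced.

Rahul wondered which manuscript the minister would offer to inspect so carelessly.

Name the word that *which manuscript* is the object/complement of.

Underlying clause: The minister would offer to inspect which manuscript so carelessly.
'which manuscript' is the direct object of 'inspect'. Fronting leaves a gap immediately after 'inspect':
Rahul wondered which manuscript the minister would offer to inspect ___ so carelessly.

inspect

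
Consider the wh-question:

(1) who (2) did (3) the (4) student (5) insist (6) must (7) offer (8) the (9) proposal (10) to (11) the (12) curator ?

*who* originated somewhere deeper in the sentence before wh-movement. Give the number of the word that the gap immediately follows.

5

In situ: The student did insist who must offer the proposal to the curator.
'who' is the subject of the clause embedded under 'insist'. Fronting leaves a gap immediately after 'insist':
Who did the student insist ___ must offer the proposal to the curator?
'insist' is word 5.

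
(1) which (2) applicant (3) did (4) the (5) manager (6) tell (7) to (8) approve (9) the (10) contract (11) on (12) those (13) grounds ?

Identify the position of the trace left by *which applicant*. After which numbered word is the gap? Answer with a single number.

Pre-movement form: The manager did tell which applicant to approve the contract on those grounds.
'which applicant' is the direct object of 'tell'. Fronting leaves a gap immediately after 'tell':
Which applicant did the manager tell ___ to approve the contract on those grounds?
'tell' is word 6.

6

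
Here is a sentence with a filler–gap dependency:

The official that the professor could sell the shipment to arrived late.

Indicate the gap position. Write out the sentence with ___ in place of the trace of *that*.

'that' is the object of the preposition 'to' (recipient of 'sell'). The gap is right after 'to'.

The official that the professor could sell the shipment to ___ arrived late.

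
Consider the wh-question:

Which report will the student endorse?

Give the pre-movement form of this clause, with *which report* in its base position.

'which report' functions as the direct object of 'endorse'. Wh-movement fronts it, leaving a gap right after 'endorse':
Which report will the student endorse ___?

The student will endorse which report.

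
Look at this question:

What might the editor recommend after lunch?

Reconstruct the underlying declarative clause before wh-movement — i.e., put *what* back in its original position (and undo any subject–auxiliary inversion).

'what' functions as the direct object of 'recommend'. Fronting leaves a gap immediately after 'recommend':
What might the editor recommend ___ after lunch?

The editor might recommend what after lunch.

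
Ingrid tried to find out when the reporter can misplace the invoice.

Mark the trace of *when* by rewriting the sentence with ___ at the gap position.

Before movement: The reporter can misplace the invoice when.
'when' functions as the temporal adjunct. The gap is right after 'invoice'.

Ingrid tried to find out when the reporter can misplace the invoice ___.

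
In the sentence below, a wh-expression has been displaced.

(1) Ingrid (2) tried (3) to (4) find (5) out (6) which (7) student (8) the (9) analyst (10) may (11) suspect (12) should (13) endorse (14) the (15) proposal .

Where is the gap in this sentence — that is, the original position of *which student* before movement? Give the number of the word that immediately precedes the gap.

Before movement: The analyst may suspect which student should endorse the proposal.
'which student' is the subject of the clause embedded under 'suspect'. Wh-movement fronts it, leaving a gap right after 'suspect':
Ingrid tried to find out which student the analyst may suspect ___ should endorse the proposal.
'suspect' is word 11.

11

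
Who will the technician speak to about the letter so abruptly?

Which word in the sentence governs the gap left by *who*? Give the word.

Before movement: The technician will speak to who about the letter so abruptly.
'who' is the object of the preposition 'to'. It moves to the left edge, and the trace sits right after 'to':
Who will the technician speak to ___ about the letter so abruptly?

to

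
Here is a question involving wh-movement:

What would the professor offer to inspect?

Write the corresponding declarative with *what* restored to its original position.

The professor would offer to inspect what.

'what' is the direct object of 'inspect'. It moves to the left edge, and the trace sits right after 'inspect':
What would the professor offer to inspect ___?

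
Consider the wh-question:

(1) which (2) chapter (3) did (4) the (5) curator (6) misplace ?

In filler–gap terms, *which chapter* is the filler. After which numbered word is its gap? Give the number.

Pre-movement form: The curator did misplace which chapter.
The filler 'which chapter' is interpreted as the direct object of 'misplace'. Fronting leaves a gap immediately after 'misplace':
Which chapter did the curator misplace ___?
'misplace' is word 6.

6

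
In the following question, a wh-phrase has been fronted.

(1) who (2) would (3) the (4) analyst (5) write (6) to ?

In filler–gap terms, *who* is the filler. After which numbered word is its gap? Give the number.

6

Pre-movement form: The analyst would write to who.
'who' functions as the object of the preposition 'to'. It moves to the left edge, and the trace sits right after 'to':
Who would the analyst write to ___?
'to' is word 6.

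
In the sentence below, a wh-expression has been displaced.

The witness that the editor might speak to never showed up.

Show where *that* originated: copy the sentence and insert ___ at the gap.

'that' is the object of the preposition 'to'. The gap is right after 'to'.

The witness that the editor might speak to ___ never showed up.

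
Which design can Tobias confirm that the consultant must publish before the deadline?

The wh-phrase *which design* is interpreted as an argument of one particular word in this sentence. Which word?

Pre-movement form: Tobias can confirm that the consultant must publish which design before the deadline.
'which design' is the direct object of 'publish'. Wh-movement fronts it, leaving a gap right after 'publish':
Which design can Tobias confirm that the consultant must publish ___ before the deadline?

publish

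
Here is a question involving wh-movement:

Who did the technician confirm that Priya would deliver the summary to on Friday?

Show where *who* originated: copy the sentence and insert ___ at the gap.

Underlying clause: The technician did confirm that Priya would deliver the summary to who on Friday.
'who' is the object of the preposition 'to' (recipient of 'deliver'). The gap is right after 'to'.

Who did the technician confirm that Priya would deliver the summary to ___ on Friday?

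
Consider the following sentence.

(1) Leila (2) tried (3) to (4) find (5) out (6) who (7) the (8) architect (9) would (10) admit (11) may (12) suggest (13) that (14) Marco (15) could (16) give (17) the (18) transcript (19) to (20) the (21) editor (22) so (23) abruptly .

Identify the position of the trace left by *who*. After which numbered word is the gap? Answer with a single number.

10

In situ: The architect would admit who may suggest that Marco could give the transcript to the editor so abruptly.
'who' functions as the subject of the clause embedded under 'admit'. It moves to the left edge, and the trace sits right after 'admit':
Leila tried to find out who the architect would admit ___ may suggest that Marco could give the transcript to the editor so abruptly.
'admit' is word 10.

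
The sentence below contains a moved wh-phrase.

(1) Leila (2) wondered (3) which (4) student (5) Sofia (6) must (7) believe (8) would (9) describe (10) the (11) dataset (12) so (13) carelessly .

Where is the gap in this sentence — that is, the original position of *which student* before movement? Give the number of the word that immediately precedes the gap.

In situ: Sofia must believe which student would describe the dataset so carelessly.
The filler 'which student' is interpreted as the subject of the clause embedded under 'believe'. It moves to the left edge, and the trace sits right after 'believe':
Leila wondered which student Sofia must believe ___ would describe the dataset so carelessly.
'believe' is word 7.

7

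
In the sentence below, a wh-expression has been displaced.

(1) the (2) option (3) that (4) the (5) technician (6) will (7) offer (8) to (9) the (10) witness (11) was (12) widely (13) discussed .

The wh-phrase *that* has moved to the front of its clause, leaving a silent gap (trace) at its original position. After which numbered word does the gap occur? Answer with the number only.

7

'that' is the direct object of 'offer'. It moves to the left edge, and the trace sits right after 'offer':
The option that the technician will offer ___ to the witness was widely discussed.
'offer' is word 7.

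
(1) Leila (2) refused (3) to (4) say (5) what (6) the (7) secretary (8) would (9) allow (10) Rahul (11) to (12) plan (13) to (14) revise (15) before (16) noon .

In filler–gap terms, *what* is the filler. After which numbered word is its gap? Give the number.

Underlying clause: The secretary would allow Rahul to plan to revise what before noon.
'what' is the direct object of 'revise'. Wh-movement fronts it, leaving a gap right after 'revise':
Leila refused to say what the secretary would allow Rahul to plan to revise ___ before noon.
'revise' is word 14.

14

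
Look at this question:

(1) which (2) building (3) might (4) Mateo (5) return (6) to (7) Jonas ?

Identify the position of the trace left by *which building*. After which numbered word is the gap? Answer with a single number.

5

Underlying clause: Mateo might return which building to Jonas.
The filler 'which building' is interpreted as the direct object of 'return'. Fronting leaves a gap immediately after 'return':
Which building might Mateo return ___ to Jonas?
'return' is word 5.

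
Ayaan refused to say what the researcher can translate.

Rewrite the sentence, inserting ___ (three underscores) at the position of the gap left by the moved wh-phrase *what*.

Underlying clause: The researcher can translate what.
The filler 'what' is interpreted as the direct object of 'translate'. The gap is right after 'translate'.

Ayaan refused to say what the researcher can translate ___.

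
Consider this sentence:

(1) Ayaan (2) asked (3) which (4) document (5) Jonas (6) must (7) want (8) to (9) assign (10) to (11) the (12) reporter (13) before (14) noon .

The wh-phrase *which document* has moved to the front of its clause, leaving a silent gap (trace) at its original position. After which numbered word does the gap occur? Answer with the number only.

In situ: Jonas must want to assign which document to the reporter before noon.
'which document' functions as the direct object of 'assign'. Fronting leaves a gap immediately after 'assign':
Ayaan asked which document Jonas must want to assign ___ to the reporter before noon.
'assign' is word 9.

9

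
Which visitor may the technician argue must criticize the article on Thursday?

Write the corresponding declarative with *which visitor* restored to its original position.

The technician may argue which visitor must criticize the article on Thursday.

The filler 'which visitor' is interpreted as the subject of the clause embedded under 'argue'. Wh-movement fronts it, leaving a gap right after 'argue':
Which visitor may the technician argue ___ must criticize the article on Thursday?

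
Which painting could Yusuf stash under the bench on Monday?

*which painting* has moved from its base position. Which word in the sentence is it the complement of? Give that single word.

stash

Underlying clause: Yusuf could stash which painting under the bench on Monday.
'which painting' functions as the direct object of 'stash'. It moves to the left edge, and the trace sits right after 'stash':
Which painting could Yusuf stash ___ under the bench on Monday?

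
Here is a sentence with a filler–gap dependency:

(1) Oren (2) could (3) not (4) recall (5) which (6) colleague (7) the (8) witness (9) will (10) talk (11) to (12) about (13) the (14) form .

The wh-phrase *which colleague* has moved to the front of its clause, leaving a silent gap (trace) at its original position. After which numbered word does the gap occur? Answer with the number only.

11

Before movement: The witness will talk to which colleague about the form.
'which colleague' functions as the object of the preposition 'to'. Wh-movement fronts it, leaving a gap right after 'to':
Oren could not recall which colleague the witness will talk to ___ about the form.
'to' is word 11.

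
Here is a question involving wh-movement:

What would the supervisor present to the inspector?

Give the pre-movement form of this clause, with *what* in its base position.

The filler 'what' is interpreted as the direct object of 'present'. It moves to the left edge, and the trace sits right after 'present':
What would the supervisor present ___ to the inspector?

The supervisor would present what to the inspector.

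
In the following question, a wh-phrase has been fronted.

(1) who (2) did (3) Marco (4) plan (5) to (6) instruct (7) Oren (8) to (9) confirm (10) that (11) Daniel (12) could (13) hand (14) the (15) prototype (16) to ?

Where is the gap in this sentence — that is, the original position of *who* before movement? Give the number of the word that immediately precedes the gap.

16

Before movement: Marco did plan to instruct Oren to confirm that Daniel could hand the prototype to who.
The filler 'who' is interpreted as the object of the preposition 'to' (recipient of 'hand'). Wh-movement fronts it, leaving a gap right after 'to':
Who did Marco plan to instruct Oren to confirm that Daniel could hand the prototype to ___?
'to' is word 16.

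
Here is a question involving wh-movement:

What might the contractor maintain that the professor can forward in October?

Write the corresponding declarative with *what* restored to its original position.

The contractor might maintain that the professor can forward what in October.

'what' functions as the direct object of 'forward'. Fronting leaves a gap immediately after 'forward':
What might the contractor maintain that the professor can forward ___ in October?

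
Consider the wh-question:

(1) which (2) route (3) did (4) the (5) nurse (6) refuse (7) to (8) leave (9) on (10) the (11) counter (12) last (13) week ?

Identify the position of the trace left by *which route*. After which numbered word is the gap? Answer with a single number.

Pre-movement form: The nurse did refuse to leave which route on the counter last week.
'which route' is the direct object of 'leave'. Fronting leaves a gap immediately after 'leave':
Which route did the nurse refuse to leave ___ on the counter last week?
'leave' is word 8.

8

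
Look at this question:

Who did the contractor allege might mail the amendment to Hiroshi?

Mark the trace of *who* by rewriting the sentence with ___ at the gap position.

Who did the contractor allege ___ might mail the amendment to Hiroshi?

Underlying clause: The contractor did allege who might mail the amendment to Hiroshi.
'who' is the subject of the clause embedded under 'allege'. The gap is right after 'allege'.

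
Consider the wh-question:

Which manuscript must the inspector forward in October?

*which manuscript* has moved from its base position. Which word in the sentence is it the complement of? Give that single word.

Pre-movement form: The inspector must forward which manuscript in October.
The filler 'which manuscript' is interpreted as the direct object of 'forward'. Fronting leaves a gap immediately after 'forward':
Which manuscript must the inspector forward ___ in October?

forward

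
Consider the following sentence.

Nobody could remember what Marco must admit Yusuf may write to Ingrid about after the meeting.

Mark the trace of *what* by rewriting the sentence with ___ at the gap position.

Nobody could remember what Marco must admit Yusuf may write to Ingrid about ___ after the meeting.

Before movement: Marco must admit Yusuf may write to Ingrid about what after the meeting.
'what' is the object of the preposition 'about'. The gap is right after 'about'.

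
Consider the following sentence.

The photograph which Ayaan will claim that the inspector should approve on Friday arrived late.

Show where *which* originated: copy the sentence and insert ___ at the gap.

'which' is the direct object of 'approve'. The gap is right after 'approve'.

The photograph which Ayaan will claim that the inspector should approve ___ on Friday arrived late.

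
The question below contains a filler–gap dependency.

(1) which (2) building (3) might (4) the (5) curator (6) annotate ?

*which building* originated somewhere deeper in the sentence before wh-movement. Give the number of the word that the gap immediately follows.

Underlying clause: The curator might annotate which building.
'which building' is the direct object of 'annotate'. Fronting leaves a gap immediately after 'annotate':
Which building might the curator annotate ___?
'annotate' is word 6.

6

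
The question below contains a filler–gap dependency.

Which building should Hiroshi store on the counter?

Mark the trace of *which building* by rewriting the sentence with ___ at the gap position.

Which building should Hiroshi store ___ on the counter?

Underlying clause: Hiroshi should store which building on the counter.
'which building' functions as the direct object of 'store'. The gap is right after 'store'.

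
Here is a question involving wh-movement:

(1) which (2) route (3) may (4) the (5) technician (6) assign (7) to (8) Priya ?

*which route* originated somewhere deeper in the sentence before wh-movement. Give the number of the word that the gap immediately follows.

6

Before movement: The technician may assign which route to Priya.
The filler 'which route' is interpreted as the direct object of 'assign'. It moves to the left edge, and the trace sits right after 'assign':
Which route may the technician assign ___ to Priya?
'assign' is word 6.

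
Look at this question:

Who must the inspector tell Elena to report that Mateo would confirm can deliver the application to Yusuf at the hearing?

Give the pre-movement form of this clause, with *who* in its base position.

'who' functions as the subject of the clause embedded under 'confirm'. It moves to the left edge, and the trace sits right after 'confirm':
Who must the inspector tell Elena to report that Mateo would confirm ___ can deliver the application to Yusuf at the hearing?

The inspector must tell Elena to report that Mateo would confirm who can deliver the application to Yusuf at the hearing.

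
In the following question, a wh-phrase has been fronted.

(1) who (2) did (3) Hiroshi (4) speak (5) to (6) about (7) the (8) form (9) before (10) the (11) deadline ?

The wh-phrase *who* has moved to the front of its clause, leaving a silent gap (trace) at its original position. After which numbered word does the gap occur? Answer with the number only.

5

Before movement: Hiroshi did speak to who about the form before the deadline.
The filler 'who' is interpreted as the object of the preposition 'to'. Wh-movement fronts it, leaving a gap right after 'to':
Who did Hiroshi speak to ___ about the form before the deadline?
'to' is word 5.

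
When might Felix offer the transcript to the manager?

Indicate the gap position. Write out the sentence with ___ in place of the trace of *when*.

In situ: Felix might offer the transcript to the manager when.
The filler 'when' is interpreted as the temporal adjunct. The gap is right after 'manager'.

When might Felix offer the transcript to the manager ___?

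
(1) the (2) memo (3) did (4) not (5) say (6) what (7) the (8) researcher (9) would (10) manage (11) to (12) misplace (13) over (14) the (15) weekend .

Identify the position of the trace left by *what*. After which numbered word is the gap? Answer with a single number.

12

In situ: The researcher would manage to misplace what over the weekend.
The filler 'what' is interpreted as the direct object of 'misplace'. It moves to the left edge, and the trace sits right after 'misplace':
The memo did not say what the researcher would manage to misplace ___ over the weekend.
'misplace' is word 12.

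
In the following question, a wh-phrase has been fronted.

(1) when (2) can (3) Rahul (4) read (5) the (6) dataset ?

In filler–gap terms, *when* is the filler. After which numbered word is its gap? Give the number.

6

Underlying clause: Rahul can read the dataset when.
'when' functions as the temporal adjunct. It moves to the left edge, and the trace sits right after 'dataset':
When can Rahul read the dataset ___?
'dataset' is word 6.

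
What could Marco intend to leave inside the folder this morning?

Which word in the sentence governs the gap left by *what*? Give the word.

In situ: Marco could intend to leave what inside the folder this morning.
The filler 'what' is interpreted as the direct object of 'leave'. It moves to the left edge, and the trace sits right after 'leave':
What could Marco intend to leave ___ inside the folder this morning?

leave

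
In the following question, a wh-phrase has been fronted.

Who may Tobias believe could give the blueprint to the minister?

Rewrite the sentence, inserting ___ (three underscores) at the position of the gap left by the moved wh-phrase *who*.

Pre-movement form: Tobias may believe who could give the blueprint to the minister.
'who' functions as the subject of the clause embedded under 'believe'. The gap is right after 'believe'.

Who may Tobias believe ___ could give the blueprint to the minister?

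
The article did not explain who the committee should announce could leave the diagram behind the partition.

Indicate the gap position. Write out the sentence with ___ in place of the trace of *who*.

The article did not explain who the committee should announce ___ could leave the diagram behind the partition.

In situ: The committee should announce who could leave the diagram behind the partition.
'who' is the subject of the clause embedded under 'announce'. The gap is right after 'announce'.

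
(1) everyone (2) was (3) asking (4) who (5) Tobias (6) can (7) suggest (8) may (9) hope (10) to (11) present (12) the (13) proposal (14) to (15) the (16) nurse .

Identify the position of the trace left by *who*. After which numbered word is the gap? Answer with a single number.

Underlying clause: Tobias can suggest who may hope to present the proposal to the nurse.
The filler 'who' is interpreted as the subject of the clause embedded under 'suggest'. Wh-movement fronts it, leaving a gap right after 'suggest':
Everyone was asking who Tobias can suggest ___ may hope to present the proposal to the nurse.
'suggest' is word 7.

7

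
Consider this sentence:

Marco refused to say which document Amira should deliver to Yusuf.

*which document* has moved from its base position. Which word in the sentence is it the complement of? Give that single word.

Pre-movement form: Amira should deliver which document to Yusuf.
'which document' is the direct object of 'deliver'. Fronting leaves a gap immediately after 'deliver':
Marco refused to say which document Amira should deliver ___ to Yusuf.

deliver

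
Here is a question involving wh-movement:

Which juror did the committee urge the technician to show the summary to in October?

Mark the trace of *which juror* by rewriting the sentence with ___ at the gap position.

Which juror did the committee urge the technician to show the summary to ___ in October?

In situ: The committee did urge the technician to show the summary to which juror in October.
'which juror' functions as the object of the preposition 'to' (recipient of 'show'). The gap is right after 'to'.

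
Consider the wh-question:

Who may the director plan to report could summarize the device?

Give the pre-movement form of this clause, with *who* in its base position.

The filler 'who' is interpreted as the subject of the clause embedded under 'report'. It moves to the left edge, and the trace sits right after 'report':
Who may the director plan to report ___ could summarize the device?

The director may plan to report who could summarize the device.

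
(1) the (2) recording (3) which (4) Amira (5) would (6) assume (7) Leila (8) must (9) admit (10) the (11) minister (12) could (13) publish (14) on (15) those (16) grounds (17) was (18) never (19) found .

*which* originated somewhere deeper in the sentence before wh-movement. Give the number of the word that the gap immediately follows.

'which' functions as the direct object of 'publish'. Wh-movement fronts it, leaving a gap right after 'publish':
The recording which Amira would assume Leila must admit the minister could publish ___ on those grounds was never found.
'publish' is word 13.

13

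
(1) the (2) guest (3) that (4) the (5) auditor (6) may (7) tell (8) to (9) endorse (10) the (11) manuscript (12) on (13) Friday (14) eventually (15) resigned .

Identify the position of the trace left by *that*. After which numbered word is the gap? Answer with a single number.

'that' functions as the direct object of 'tell'. Wh-movement fronts it, leaving a gap right after 'tell':
The guest that the auditor may tell ___ to endorse the manuscript on Friday eventually resigned.
'tell' is word 7.

7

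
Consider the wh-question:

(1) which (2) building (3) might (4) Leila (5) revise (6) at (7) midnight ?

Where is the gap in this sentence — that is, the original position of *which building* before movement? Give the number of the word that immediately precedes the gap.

5

Before movement: Leila might revise which building at midnight.
'which building' functions as the direct object of 'revise'. Wh-movement fronts it, leaving a gap right after 'revise':
Which building might Leila revise ___ at midnight?
'revise' is word 5.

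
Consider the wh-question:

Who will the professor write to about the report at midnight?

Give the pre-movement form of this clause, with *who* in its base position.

'who' functions as the object of the preposition 'to'. It moves to the left edge, and the trace sits right after 'to':
Who will the professor write to ___ about the report at midnight?

The professor will write to who about the report at midnight.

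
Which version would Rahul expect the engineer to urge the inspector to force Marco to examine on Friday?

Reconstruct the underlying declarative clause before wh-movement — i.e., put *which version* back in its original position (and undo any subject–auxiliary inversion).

'which version' is the direct object of 'examine'. Wh-movement fronts it, leaving a gap right after 'examine':
Which version would Rahul expect the engineer to urge the inspector to force Marco to examine ___ on Friday?

Rahul would expect the engineer to urge the inspector to force Marco to examine which version on Friday.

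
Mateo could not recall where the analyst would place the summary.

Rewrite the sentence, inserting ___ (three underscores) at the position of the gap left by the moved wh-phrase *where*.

Mateo could not recall where the analyst would place the summary ___.

Before movement: The analyst would place the summary where.
'where' is the locative complement of 'place'. The gap is right after 'summary'.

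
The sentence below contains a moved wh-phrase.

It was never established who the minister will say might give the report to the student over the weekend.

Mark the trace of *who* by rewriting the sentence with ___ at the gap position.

Before movement: The minister will say who might give the report to the student over the weekend.
'who' is the subject of the clause embedded under 'say'. The gap is right after 'say'.

It was never established who the minister will say ___ might give the report to the student over the weekend.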